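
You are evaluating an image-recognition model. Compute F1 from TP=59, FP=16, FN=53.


Precision = 59/75 = 0.7867
Recall = 59/112 = 0.5268
F1 = 2·P·R/(P+R) = 2·TP/(2·TP+FP+FN) = 118/(118+16+53) = 118/187 = 0.631

0.631


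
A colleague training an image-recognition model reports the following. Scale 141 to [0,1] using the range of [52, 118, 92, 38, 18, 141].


min=18, max=141
(141-18)/(141-18) = 123/123 = 1.0

1.0


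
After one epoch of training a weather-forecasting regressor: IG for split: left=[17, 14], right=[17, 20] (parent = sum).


Parent = [34, 34], H_parent = 1
H_left = 0.9932 (n=31), H_right = 0.9953 (n=37)
H_children = (31/68)·0.9932 + (37/68)·0.9953 = 0.9943
IG = 1 - 0.9943 = 0.0057

0.0057


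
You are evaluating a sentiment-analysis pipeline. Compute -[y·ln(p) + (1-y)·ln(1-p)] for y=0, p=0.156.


BCE = -[y·ln(p) + (1-y)·ln(1-p)]
= -0 - 1·ln(1-0.156)
= -ln(0.844) = 0.1696

0.1696


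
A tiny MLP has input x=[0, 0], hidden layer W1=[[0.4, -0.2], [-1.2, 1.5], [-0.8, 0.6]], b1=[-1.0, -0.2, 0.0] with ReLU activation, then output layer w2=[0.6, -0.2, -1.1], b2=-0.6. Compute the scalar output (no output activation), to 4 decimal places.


z1[0] = (0.4)·(0) + (-0.2)·(0) - 1.0 = -1.0
z1[1] = (-1.2)·(0) + (1.5)·(0) - 0.2 = -0.2
z1[2] = (-0.8)·(0) + (0.6)·(0) + 0.0 = 0.0
h = ReLU(z1) = [0.0, 0.0, 0.0]
output = (0.6)·(0.0) + (-0.2)·(0.0) + (-1.1)·(0.0) - 0.6 = -0.6

-0.6


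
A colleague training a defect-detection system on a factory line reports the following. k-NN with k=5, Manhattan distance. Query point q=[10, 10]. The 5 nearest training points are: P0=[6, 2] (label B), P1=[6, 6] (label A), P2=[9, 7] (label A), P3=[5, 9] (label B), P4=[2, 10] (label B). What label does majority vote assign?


d(q,P0) = 12  (label B)
d(q,P1) = 8  (label A)
d(q,P2) = 4  (label A)
d(q,P3) = 6  (label B)
d(q,P4) = 8  (label B)
Votes: A=2, B=3
Majority → B

B


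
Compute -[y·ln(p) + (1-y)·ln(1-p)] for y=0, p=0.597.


BCE = -[y·ln(p) + (1-y)·ln(1-p)]
= -0 - 1·ln(1-0.597)
= -ln(0.403) = 0.9088

0.9088


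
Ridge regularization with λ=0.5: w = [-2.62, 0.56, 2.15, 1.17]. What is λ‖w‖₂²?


‖w‖₂² = (-2.62)² + (0.56)² + (2.15)² + (1.17)²
     = 6.8644 + 0.3136 + 4.6225 + 1.3689
     = 13.1694
λ·‖w‖₂² = 0.5·13.1694 = 6.5847

6.5847


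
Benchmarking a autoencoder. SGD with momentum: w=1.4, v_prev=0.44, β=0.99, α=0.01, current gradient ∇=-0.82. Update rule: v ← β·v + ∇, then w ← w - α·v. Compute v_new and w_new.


v_new = 0.99·0.44 - 0.82 = 0.4356 - 0.82 = -0.3844
w_new = 1.4 - 0.01·-0.3844 = 1.4 + 0.003844 = 1.403844

v_new=-0.3844, w_new=1.403844


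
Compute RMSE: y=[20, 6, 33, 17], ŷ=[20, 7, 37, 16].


MSE = 18/4 = 4.5
RMSE = √(18/4) = 2.1213

2.1213


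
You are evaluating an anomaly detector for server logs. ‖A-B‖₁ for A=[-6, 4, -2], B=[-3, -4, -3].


d = |-6+ 3| + |4+ 4| + |-2+ 3|
  = 3 + 8 + 1
  = 12

12


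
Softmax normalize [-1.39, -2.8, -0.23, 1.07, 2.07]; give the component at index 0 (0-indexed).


Exponentials: e^-1.39=0.2491, e^-2.8=0.0608, e^-0.23=0.7945, e^1.07=2.9154, e^2.07=7.9248
Sum = 11.9446
Softmax = [0.0209, 0.0051, 0.0665, 0.2441, 0.6635]
p[0] = 0.2491/11.9446 = 0.0209

0.0209


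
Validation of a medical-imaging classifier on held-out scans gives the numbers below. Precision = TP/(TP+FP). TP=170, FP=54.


Precision = TP/(TP+FP)
= 170/(170+54)
= 170/224 = 75.89%

75.89%


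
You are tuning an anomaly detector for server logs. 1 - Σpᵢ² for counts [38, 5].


Probabilities: [38/43, 5/43] ≈ [0.8837, 0.1163]
Σpᵢ² = (1444 + 25)/43² = 1469/1849
Gini = 1 - Σpᵢ² = 1 - 1469/1849 = 0.2055

0.2055


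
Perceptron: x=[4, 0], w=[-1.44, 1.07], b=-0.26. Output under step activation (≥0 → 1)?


z = (4)·(-1.44) + (0)·(1.07) - 0.26
  = -6.02
step(z) = 0 (z<0)

0


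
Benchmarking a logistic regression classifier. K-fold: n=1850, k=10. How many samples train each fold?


Fold size = 1850/10 = 185
Training per fold = 1850 - 185 = 1665

1665


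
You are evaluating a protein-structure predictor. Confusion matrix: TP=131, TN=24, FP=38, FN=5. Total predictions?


Total = TP + TN + FP + FN
= 131 + 24 + 38 + 5
= 198
(Predicted positive: 169, predicted negative: 29)

198


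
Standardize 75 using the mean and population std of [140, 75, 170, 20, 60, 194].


μ = 109.8333, σ = 62.4244
z = (75 - 109.8333)/62.4244 = -0.558

-0.558


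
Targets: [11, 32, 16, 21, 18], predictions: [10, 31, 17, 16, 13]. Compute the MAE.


Absolute errors: |11-10|=1, |32-31|=1, |16-17|=1, |21-16|=5, |18-13|=5
Sum = 13
MAE = 13/5 = 13/5

13/5


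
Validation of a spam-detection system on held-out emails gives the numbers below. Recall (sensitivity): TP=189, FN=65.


Recall = TP/(TP+FN)
= 189/(189+65)
= 189/254 = 74.41%

74.41%


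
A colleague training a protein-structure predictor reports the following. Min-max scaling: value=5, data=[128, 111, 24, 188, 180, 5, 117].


min=5, max=188
(5-5)/(188-5) = 0/183 = 0.0

0.0


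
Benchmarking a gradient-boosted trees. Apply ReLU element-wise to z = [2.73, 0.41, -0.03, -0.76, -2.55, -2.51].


ReLU(2.73) = max(0, 2.73) = 2.73
ReLU(0.41) = max(0, 0.41) = 0.41
ReLU(-0.03) = max(0, -0.03) = 0.0
ReLU(-0.76) = max(0, -0.76) = 0.0
ReLU(-2.55) = max(0, -2.55) = 0.0
ReLU(-2.51) = max(0, -2.51) = 0.0
result = [2.73, 0.41, 0.0, 0.0, 0.0, 0.0]

[2.73, 0.41, 0.0, 0.0, 0.0, 0.0]


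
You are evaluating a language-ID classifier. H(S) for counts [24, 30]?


Probabilities: [24/54, 30/54] ≈ [0.4444, 0.5556]
H = -((24/54)·log₂(24/54) + (30/54)·log₂(30/54))
  = 0.9911 bits

0.9911 bits


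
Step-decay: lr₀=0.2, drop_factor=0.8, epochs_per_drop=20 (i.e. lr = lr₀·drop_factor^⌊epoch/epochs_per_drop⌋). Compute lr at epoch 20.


n_drops = ⌊20/20⌋ = 1
lr = 0.2·0.8^1 = 0.2·0.8 = 0.16

0.16


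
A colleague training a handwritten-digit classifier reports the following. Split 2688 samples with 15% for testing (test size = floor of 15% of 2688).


Test = ⌊2688·15/100⌋ = 403
Train = 2688 - 403 = 2285

Train: 2285, Test: 403


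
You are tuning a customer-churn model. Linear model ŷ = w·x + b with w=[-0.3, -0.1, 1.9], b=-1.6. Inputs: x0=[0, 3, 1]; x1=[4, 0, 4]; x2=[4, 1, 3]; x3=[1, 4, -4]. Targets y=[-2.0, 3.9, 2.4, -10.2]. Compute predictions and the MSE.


ŷ0 = (-0.3)·(0) + (-0.1)·(3) + (1.9)·(1) - 1.6 = -0.0
ŷ1 = (-0.3)·(4) + (-0.1)·(0) + (1.9)·(4) - 1.6 = 4.8
ŷ2 = (-0.3)·(4) + (-0.1)·(1) + (1.9)·(3) - 1.6 = 2.8
ŷ3 = (-0.3)·(1) + (-0.1)·(4) + (1.9)·(-4) - 1.6 = -9.9
errors² = [4.0, 0.81, 0.16, 0.09]
MSE = 5.0600/4 = 1.265

1.265


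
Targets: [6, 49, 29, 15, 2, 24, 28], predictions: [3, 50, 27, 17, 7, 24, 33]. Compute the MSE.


Squared errors: (6-3)²=9, (49-50)²=1, (29-27)²=4, (15-17)²=4, (2-7)²=25, (24-24)²=0, (28-33)²=25
Sum = 68
MSE = 68/7 = 68/7

68/7


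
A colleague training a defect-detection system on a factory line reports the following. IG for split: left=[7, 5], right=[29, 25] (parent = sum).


Parent = [36, 30], H_parent = 0.994
H_left = 0.9799 (n=12), H_right = 0.996 (n=54)
H_children = (12/66)·0.9799 + (54/66)·0.996 = 0.9931
IG = 0.994 - 0.9931 = 0.0009

0.0009


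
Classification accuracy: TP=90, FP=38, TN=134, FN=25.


Accuracy = (TP+TN)/(TP+TN+FP+FN)
= (90+134)/(287)
= 224/287 = 78.05%

78.05%


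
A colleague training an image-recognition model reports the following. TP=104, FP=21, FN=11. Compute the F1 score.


Precision = 104/125 = 0.832
Recall = 104/115 = 0.9043
F1 = 2·P·R/(P+R) = 2·TP/(2·TP+FP+FN) = 208/(208+21+11) = 208/240 = 0.8667

0.8667


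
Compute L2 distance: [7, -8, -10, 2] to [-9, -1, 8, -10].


d = √((7+ 9)² + (-8+ 1)² + (-10-8)² + (2+ 10)²)
  = √(256 + 49 + 324 + 144)
  = √773 = 27.8029

27.8029


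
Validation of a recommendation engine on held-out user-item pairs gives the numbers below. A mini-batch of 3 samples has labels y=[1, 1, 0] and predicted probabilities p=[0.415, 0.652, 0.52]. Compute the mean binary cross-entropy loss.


L[0] = -ln(0.415) = 0.8795
L[1] = -ln(0.652) = 0.4277
L[2] = -ln(1-0.52) = -ln(0.48) = 0.734
mean = (0.8795 + 0.4277 + 0.734)/3 = 0.6804

0.6804


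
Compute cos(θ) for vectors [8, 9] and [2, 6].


A·B = 8·2 + 9·6 = 70
‖A‖ = √145 = 12.0416, ‖B‖ = √40 = 6.3246
cos = 70/(√145·√40) = 70/√5800 = 0.9191

0.9191


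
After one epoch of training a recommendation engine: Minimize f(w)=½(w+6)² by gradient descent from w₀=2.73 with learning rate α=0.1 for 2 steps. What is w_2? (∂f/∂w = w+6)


step 1: grad = 2.73+6 = 8.73; w = 2.73 - 0.1·(8.73) = 1.857
step 2: grad = 1.857+6 = 7.857; w = 1.857 - 0.1·(7.857) = 1.0713

1.0713


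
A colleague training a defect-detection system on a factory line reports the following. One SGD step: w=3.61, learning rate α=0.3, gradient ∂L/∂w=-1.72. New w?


w_new = w - α·∇
= 3.61 - 0.3·-1.72
= 3.61 + 0.516
= 4.126

4.126


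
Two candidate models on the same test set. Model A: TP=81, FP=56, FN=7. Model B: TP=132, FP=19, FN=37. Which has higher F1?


Model A: P=81/137=0.5912, R=81/88=0.9205, F1=2PR/(P+R)=2TP/(2TP+FP+FN)=162/225=0.72
Model B: P=132/151=0.8742, R=132/169=0.7811, F1=2PR/(P+R)=2TP/(2TP+FP+FN)=264/320=0.825
0.72 < 0.825 → Model B

Model B


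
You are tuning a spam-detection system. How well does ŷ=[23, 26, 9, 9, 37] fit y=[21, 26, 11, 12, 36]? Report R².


ȳ = 21.2
SS_res = Σ(y-ŷ)² = 18
SS_tot = Σ(y-ȳ)² = 430.8
R² = 1 - SS_res/SS_tot = 1 - 0.0418 = 0.9582

0.9582


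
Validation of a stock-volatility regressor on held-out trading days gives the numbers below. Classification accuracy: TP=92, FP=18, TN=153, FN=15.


Accuracy = (TP+TN)/(TP+TN+FP+FN)
= (92+153)/(278)
= 245/278 = 88.13%

88.13%


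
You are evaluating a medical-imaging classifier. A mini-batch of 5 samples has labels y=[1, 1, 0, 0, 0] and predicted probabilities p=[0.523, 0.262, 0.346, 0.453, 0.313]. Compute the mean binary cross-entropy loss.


L[0] = -ln(0.523) = 0.6482
L[1] = -ln(0.262) = 1.3394
L[2] = -ln(1-0.346) = -ln(0.654) = 0.4246
L[3] = -ln(1-0.453) = -ln(0.547) = 0.6033
L[4] = -ln(1-0.313) = -ln(0.687) = 0.3754
mean = (0.6482 + 1.3394 + 0.4246 + 0.6033 + 0.3754)/5 = 0.6782

0.6782


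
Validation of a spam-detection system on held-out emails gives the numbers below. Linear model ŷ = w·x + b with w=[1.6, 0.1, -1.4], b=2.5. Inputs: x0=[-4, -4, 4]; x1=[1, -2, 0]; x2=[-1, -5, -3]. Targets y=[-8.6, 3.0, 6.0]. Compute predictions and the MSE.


ŷ0 = (1.6)·(-4) + (0.1)·(-4) + (-1.4)·(4) + 2.5 = -9.9
ŷ1 = (1.6)·(1) + (0.1)·(-2) + (-1.4)·(0) + 2.5 = 3.9
ŷ2 = (1.6)·(-1) + (0.1)·(-5) + (-1.4)·(-3) + 2.5 = 4.6
errors² = [1.69, 0.81, 1.96]
MSE = 4.4600/3 = 1.4867

1.4867


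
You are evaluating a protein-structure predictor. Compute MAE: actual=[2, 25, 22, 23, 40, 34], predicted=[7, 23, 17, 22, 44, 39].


Absolute errors: |2-7|=5, |25-23|=2, |22-17|=5, |23-22|=1, |40-44|=4, |34-39|=5
Sum = 22
MAE = 22/6 = 11/3

11/3


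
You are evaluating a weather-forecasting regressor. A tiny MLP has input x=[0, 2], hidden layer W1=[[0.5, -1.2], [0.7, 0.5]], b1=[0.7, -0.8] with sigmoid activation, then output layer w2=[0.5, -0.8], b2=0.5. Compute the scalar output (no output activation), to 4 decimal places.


z1[0] = (0.5)·(0) + (-1.2)·(2) + 0.7 = -1.7
z1[1] = (0.7)·(0) + (0.5)·(2) - 0.8 = 0.2
h = sigmoid(z1) = [0.1545, 0.5498]
output = (0.5)·(0.1545) + (-0.8)·(0.5498) + 0.5 = 0.1374

0.1374


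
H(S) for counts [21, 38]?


Probabilities: [21/59, 38/59] ≈ [0.3559, 0.6441]
H = -((21/59)·log₂(21/59) + (38/59)·log₂(38/59))
  = 0.9393 bits

0.9393 bits


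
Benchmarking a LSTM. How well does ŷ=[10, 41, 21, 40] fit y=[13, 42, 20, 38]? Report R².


ȳ = 28.25
SS_res = Σ(y-ŷ)² = 15
SS_tot = Σ(y-ȳ)² = 584.75
R² = 1 - SS_res/SS_tot = 1 - 0.0257 = 0.9743

0.9743


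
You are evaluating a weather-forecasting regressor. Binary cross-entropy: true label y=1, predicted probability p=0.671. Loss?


BCE = -[y·ln(p) + (1-y)·ln(1-p)]
= -1·ln(0.671) - 0
= -ln(0.671) = 0.399

0.399


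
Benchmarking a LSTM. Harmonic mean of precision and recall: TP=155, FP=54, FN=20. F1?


Precision = 155/209 = 0.7416
Recall = 155/175 = 0.8857
F1 = 2·P·R/(P+R) = 2·TP/(2·TP+FP+FN) = 310/(310+54+20) = 310/384 = 0.8073

0.8073


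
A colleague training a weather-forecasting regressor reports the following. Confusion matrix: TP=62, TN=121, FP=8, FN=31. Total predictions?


Total = TP + TN + FP + FN
= 62 + 121 + 8 + 31
= 222
(Predicted positive: 70, predicted negative: 152)

222


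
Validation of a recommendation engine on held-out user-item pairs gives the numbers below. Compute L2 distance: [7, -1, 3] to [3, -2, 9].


d = √((7-3)² + (-1+ 2)² + (3-9)²)
  = √(16 + 1 + 36)
  = √53 = 7.2801

7.2801


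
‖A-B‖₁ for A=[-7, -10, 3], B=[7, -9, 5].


d = |-7-7| + |-10+ 9| + |3-5|
  = 14 + 1 + 2
  = 17

17


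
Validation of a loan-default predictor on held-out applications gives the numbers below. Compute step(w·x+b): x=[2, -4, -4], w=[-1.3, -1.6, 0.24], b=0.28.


z = (2)·(-1.3) + (-4)·(-1.6) + (-4)·(0.24) + 0.28
  = 3.12
step(z) = 1 (z≥0)

1


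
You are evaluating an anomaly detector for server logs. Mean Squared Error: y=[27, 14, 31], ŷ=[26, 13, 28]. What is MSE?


Squared errors: (27-26)²=1, (14-13)²=1, (31-28)²=9
Sum = 11
MSE = 11/3 = 11/3

11/3


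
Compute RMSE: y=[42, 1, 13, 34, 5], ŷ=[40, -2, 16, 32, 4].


MSE = 27/5 = 5.4
RMSE = √(27/5) = 2.3238

2.3238


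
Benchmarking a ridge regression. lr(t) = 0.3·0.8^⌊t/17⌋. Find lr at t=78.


n_drops = ⌊78/17⌋ = 4
lr = 0.3·0.8^4 = 0.3·0.4096 = 0.12288

0.12288


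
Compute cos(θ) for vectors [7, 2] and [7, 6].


A·B = 7·7 + 2·6 = 61
‖A‖ = √53 = 7.2801, ‖B‖ = √85 = 9.2195
cos = 61/(√53·√85) = 61/√4505 = 0.9088

0.9088


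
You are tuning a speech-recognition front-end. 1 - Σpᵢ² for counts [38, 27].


Probabilities: [38/65, 27/65] ≈ [0.5846, 0.4154]
Σpᵢ² = (1444 + 729)/65² = 2173/4225
Gini = 1 - Σpᵢ² = 1 - 2173/4225 = 0.4857

0.4857


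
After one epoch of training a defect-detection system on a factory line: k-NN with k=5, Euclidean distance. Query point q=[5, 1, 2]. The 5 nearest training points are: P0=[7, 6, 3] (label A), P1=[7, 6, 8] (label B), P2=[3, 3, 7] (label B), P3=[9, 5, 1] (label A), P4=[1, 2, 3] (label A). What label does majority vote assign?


d(q,P0) = 5.4772  (label A)
d(q,P1) = 8.0623  (label B)
d(q,P2) = 5.7446  (label B)
d(q,P3) = 5.7446  (label A)
d(q,P4) = 4.2426  (label A)
Votes: A=3, B=2
Majority → A

A


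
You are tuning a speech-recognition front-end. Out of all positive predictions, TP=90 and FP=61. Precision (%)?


Precision = TP/(TP+FP)
= 90/(90+61)
= 90/151 = 59.6%

59.6%


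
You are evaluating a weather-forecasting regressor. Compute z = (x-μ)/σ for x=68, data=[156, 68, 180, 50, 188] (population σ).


μ = 128.4, σ = 57.9158
z = (68 - 128.4)/57.9158 = -1.0429

-1.0429


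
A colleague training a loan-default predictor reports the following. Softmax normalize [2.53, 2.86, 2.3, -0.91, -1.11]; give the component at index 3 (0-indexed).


Exponentials: e^2.53=12.5535, e^2.86=17.4615, e^2.3=9.9742, e^-0.91=0.4025, e^-1.11=0.3296
Sum = 40.7213
Softmax = [0.3083, 0.4288, 0.2449, 0.0099, 0.0081]
p[3] = 0.4025/40.7213 = 0.0099

0.0099


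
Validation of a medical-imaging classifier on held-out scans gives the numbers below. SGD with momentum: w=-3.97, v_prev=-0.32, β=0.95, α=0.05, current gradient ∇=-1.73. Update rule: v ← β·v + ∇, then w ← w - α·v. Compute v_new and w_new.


v_new = 0.95·-0.32 - 1.73 = -0.304 - 1.73 = -2.034
w_new = -3.97 - 0.05·-2.034 = -3.97 + 0.1017 = -3.8683

v_new=-2.034, w_new=-3.8683


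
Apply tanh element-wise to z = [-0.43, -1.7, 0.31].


tanh(-0.43) = -0.4053
tanh(-1.7) = -0.9354
tanh(0.31) = 0.3004
result = [-0.4053, -0.9354, 0.3004]

[-0.4053, -0.9354, 0.3004]


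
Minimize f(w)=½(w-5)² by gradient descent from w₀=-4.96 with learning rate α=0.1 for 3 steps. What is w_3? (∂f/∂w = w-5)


step 1: grad = -4.96-5 = -9.96; w = -4.96 - 0.1·(-9.96) = -3.964
step 2: grad = -3.964-5 = -8.964; w = -3.964 - 0.1·(-8.964) = -3.0676
step 3: grad = -3.0676-5 = -8.0676; w = -3.0676 - 0.1·(-8.0676) = -2.26084

-2.26084


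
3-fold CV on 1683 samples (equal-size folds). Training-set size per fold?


Fold size = 1683/3 = 561
Training per fold = 1683 - 561 = 1122

1122


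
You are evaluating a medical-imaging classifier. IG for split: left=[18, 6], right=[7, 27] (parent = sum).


Parent = [25, 33], H_parent = 0.9862
H_left = 0.8113 (n=24), H_right = 0.7335 (n=34)
H_children = (24/58)·0.8113 + (34/58)·0.7335 = 0.7657
IG = 0.9862 - 0.7657 = 0.2205

0.2205


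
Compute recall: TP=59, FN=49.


Recall = TP/(TP+FN)
= 59/(59+49)
= 59/108 = 54.63%

54.63%


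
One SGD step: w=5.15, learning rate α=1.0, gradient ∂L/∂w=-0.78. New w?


w_new = w - α·∇
= 5.15 - 1.0·-0.78
= 5.15 + 0.78
= 5.93

5.93


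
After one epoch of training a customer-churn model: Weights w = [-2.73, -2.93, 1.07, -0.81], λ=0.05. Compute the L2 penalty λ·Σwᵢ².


‖w‖₂² = (-2.73)² + (-2.93)² + (1.07)² + (-0.81)²
     = 7.4529 + 8.5849 + 1.1449 + 0.6561
     = 17.8388
λ·‖w‖₂² = 0.05·17.8388 = 0.89194

0.89194


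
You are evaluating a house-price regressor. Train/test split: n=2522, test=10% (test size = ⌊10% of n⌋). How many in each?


Test = ⌊2522·10/100⌋ = 252
Train = 2522 - 252 = 2270

Train: 2270, Test: 252


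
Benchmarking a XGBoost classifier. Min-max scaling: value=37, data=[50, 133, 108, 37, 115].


min=37, max=133
(37-37)/(133-37) = 0/96 = 0.0

0.0


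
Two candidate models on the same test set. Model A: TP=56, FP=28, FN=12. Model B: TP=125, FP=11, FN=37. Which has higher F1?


Model A: P=56/84=0.6667, R=56/68=0.8235, F1=2PR/(P+R)=2TP/(2TP+FP+FN)=112/152=0.7368
Model B: P=125/136=0.9191, R=125/162=0.7716, F1=2PR/(P+R)=2TP/(2TP+FP+FN)=250/298=0.8389
0.7368 < 0.8389 → Model B

Model B


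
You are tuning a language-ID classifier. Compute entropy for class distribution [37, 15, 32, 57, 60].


Probabilities: [37/201, 15/201, 32/201, 57/201, 60/201] ≈ [0.1841, 0.0746, 0.1592, 0.2836, 0.2985]
H = -((37/201)·log₂(37/201) + (15/201)·log₂(15/201) + (32/201)·log₂(32/201) + (57/201)·log₂(57/201) + (60/201)·log₂(60/201))
  = 2.1872 bits

2.1872 bits


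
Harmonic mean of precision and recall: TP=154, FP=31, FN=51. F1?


Precision = 154/185 = 0.8324
Recall = 154/205 = 0.7512
F1 = 2·P·R/(P+R) = 2·TP/(2·TP+FP+FN) = 308/(308+31+51) = 308/390 = 0.7897

0.7897


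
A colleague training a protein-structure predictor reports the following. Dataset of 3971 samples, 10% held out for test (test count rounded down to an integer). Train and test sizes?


Test = ⌊3971·10/100⌋ = 397
Train = 3971 - 397 = 3574

Train: 3574, Test: 397


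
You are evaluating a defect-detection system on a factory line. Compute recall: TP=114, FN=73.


Recall = TP/(TP+FN)
= 114/(114+73)
= 114/187 = 60.96%

60.96%


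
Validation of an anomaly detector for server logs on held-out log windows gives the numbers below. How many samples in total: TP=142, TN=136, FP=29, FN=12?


Total = TP + TN + FP + FN
= 142 + 136 + 29 + 12
= 319
(Predicted positive: 171, predicted negative: 148)

319


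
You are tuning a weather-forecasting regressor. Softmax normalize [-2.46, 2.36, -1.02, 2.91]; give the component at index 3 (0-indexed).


Exponentials: e^-2.46=0.0854, e^2.36=10.591, e^-1.02=0.3606, e^2.91=18.3568
Sum = 29.3938
Softmax = [0.0029, 0.3603, 0.0123, 0.6245]
p[3] = 18.3568/29.3938 = 0.6245

0.6245


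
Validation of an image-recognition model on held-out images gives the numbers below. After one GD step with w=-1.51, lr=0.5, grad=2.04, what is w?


w_new = w - α·∇
= -1.51 - 0.5·2.04
= -1.51 - 1.02
= -2.53

-2.53


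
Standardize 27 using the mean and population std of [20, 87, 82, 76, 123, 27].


μ = 69.1667, σ = 35.6437
z = (27 - 69.1667)/35.6437 = -1.183

-1.183


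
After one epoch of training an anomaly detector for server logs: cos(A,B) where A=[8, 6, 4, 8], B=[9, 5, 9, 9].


A·B = 8·9 + 6·5 + 4·9 + 8·9 = 210
‖A‖ = √180 = 13.4164, ‖B‖ = √268 = 16.3707
cos = 210/(√180·√268) = 210/√48240 = 0.9561

0.9561


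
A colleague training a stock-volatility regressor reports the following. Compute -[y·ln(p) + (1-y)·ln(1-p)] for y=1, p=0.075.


BCE = -[y·ln(p) + (1-y)·ln(1-p)]
= -1·ln(0.075) - 0
= -ln(0.075) = 2.5903

2.5903


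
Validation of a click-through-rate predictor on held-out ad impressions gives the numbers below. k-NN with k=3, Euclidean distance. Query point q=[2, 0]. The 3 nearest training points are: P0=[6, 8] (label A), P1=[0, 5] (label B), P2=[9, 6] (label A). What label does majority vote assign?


d(q,P0) = 8.9443  (label A)
d(q,P1) = 5.3852  (label B)
d(q,P2) = 9.2195  (label A)
Votes: A=2, B=1
Majority → A

A


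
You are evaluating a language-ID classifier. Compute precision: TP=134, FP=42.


Precision = TP/(TP+FP)
= 134/(134+42)
= 134/176 = 76.14%

76.14%


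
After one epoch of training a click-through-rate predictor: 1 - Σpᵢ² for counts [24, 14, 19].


Probabilities: [24/57, 14/57, 19/57] ≈ [0.4211, 0.2456, 0.3333]
Σpᵢ² = (576 + 196 + 361)/57² = 1133/3249
Gini = 1 - Σpᵢ² = 1 - 1133/3249 = 0.6513

0.6513


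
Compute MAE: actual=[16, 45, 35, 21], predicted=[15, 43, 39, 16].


Absolute errors: |16-15|=1, |45-43|=2, |35-39|=4, |21-16|=5
Sum = 12
MAE = 12/4 = 3

3


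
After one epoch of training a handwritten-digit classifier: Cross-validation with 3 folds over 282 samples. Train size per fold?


Fold size = 282/3 = 94
Training per fold = 282 - 94 = 188

188


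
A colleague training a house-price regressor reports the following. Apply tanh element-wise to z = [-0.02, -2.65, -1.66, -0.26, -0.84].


tanh(-0.02) = -0.02
tanh(-2.65) = -0.9901
tanh(-1.66) = -0.9302
tanh(-0.26) = -0.2543
tanh(-0.84) = -0.6858
result = [-0.02, -0.9901, -0.9302, -0.2543, -0.6858]

[-0.02, -0.9901, -0.9302, -0.2543, -0.6858]


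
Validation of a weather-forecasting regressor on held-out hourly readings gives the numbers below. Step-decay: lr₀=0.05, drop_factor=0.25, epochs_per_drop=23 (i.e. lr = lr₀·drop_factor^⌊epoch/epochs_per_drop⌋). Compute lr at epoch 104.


n_drops = ⌊104/23⌋ = 4
lr = 0.05·0.25^4 = 0.05·0.00390625 = 0.0001953125

0.0001953125


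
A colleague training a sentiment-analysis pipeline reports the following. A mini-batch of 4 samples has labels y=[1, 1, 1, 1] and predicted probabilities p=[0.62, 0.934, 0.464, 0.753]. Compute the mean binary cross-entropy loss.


L[0] = -ln(0.62) = 0.478
L[1] = -ln(0.934) = 0.0683
L[2] = -ln(0.464) = 0.7679
L[3] = -ln(0.753) = 0.2837
mean = (0.478 + 0.0683 + 0.7679 + 0.2837)/4 = 0.3995

0.3995


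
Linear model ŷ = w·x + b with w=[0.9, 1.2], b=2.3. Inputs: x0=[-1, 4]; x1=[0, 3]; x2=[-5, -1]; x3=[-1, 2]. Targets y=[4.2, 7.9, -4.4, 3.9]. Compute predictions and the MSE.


ŷ0 = (0.9)·(-1) + (1.2)·(4) + 2.3 = 6.2
ŷ1 = (0.9)·(0) + (1.2)·(3) + 2.3 = 5.9
ŷ2 = (0.9)·(-5) + (1.2)·(-1) + 2.3 = -3.4
ŷ3 = (0.9)·(-1) + (1.2)·(2) + 2.3 = 3.8
errors² = [4.0, 4.0, 1.0, 0.01]
MSE = 9.0100/4 = 2.2525

2.2525


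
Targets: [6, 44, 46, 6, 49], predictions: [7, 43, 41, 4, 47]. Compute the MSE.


Squared errors: (6-7)²=1, (44-43)²=1, (46-41)²=25, (6-4)²=4, (49-47)²=4
Sum = 35
MSE = 35/5 = 7

7


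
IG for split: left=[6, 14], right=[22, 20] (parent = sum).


Parent = [28, 34], H_parent = 0.9932
H_left = 0.8813 (n=20), H_right = 0.9984 (n=42)
H_children = (20/62)·0.8813 + (42/62)·0.9984 = 0.9606
IG = 0.9932 - 0.9606 = 0.0326

0.0326


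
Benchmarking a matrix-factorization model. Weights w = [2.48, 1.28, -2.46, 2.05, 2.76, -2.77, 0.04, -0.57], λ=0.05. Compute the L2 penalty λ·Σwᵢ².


‖w‖₂² = (2.48)² + (1.28)² + (-2.46)² + (2.05)² + (2.76)² + (-2.77)² + (0.04)² + (-0.57)²
     = 6.1504 + 1.6384 + 6.0516 + 4.2025 + 7.6176 + 7.6729 + 0.0016 + 0.3249
     = 33.6599
λ·‖w‖₂² = 0.05·33.6599 = 1.682995

1.682995


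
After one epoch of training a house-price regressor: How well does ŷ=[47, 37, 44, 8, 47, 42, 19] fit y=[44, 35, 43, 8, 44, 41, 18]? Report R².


ȳ = 33.2857
SS_res = Σ(y-ŷ)² = 25
SS_tot = Σ(y-ȳ)² = 1259.43
R² = 1 - SS_res/SS_tot = 1 - 0.0199 = 0.9801

0.9801


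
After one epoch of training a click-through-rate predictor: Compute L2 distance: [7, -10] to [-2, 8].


d = √((7+ 2)² + (-10-8)²)
  = √(81 + 324)
  = √405 = 20.1246

20.1246


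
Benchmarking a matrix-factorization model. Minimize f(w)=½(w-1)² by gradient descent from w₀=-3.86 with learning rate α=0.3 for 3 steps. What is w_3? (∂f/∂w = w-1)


step 1: grad = -3.86-1 = -4.86; w = -3.86 - 0.3·(-4.86) = -2.402
step 2: grad = -2.402-1 = -3.402; w = -2.402 - 0.3·(-3.402) = -1.3814
step 3: grad = -1.3814-1 = -2.3814; w = -1.3814 - 0.3·(-2.3814) = -0.66698

-0.66698


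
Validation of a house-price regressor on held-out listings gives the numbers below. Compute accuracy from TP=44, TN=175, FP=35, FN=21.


Accuracy = (TP+TN)/(TP+TN+FP+FN)
= (44+175)/(275)
= 219/275 = 79.64%

79.64%


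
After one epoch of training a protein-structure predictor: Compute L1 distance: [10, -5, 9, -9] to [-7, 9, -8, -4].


d = |10+ 7| + |-5-9| + |9+ 8| + |-9+ 4|
  = 17 + 14 + 17 + 5
  = 53

53


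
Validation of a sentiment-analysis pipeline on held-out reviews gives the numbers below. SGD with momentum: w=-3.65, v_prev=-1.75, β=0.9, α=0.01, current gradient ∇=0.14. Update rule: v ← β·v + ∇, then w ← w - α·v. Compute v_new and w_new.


v_new = 0.9·-1.75 + 0.14 = -1.575 + 0.14 = -1.435
w_new = -3.65 - 0.01·-1.435 = -3.65 + 0.01435 = -3.63565

v_new=-1.435, w_new=-3.63565


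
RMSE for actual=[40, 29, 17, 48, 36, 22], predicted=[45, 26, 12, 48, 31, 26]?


MSE = 100/6 = 16.6667
RMSE = √(100/6) = 4.0825

4.0825


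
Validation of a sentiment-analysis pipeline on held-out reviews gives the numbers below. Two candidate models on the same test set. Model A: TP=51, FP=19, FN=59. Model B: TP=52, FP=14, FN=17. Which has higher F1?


Model A: P=51/70=0.7286, R=51/110=0.4636, F1=2PR/(P+R)=2TP/(2TP+FP+FN)=102/180=0.5667
Model B: P=52/66=0.7879, R=52/69=0.7536, F1=2PR/(P+R)=2TP/(2TP+FP+FN)=104/135=0.7704
0.5667 < 0.7704 → Model B

Model B


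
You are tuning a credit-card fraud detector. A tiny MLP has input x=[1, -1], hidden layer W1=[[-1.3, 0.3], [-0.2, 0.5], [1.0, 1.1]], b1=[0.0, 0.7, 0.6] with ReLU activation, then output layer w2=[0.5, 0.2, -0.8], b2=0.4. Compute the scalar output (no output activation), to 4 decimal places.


z1[0] = (-1.3)·(1) + (0.3)·(-1) + 0.0 = -1.6
z1[1] = (-0.2)·(1) + (0.5)·(-1) + 0.7 = 0.0
z1[2] = (1.0)·(1) + (1.1)·(-1) + 0.6 = 0.5
h = ReLU(z1) = [0.0, 0.0, 0.5]
output = (0.5)·(0.0) + (0.2)·(0.0) + (-0.8)·(0.5) + 0.4 = 0.0

0.0


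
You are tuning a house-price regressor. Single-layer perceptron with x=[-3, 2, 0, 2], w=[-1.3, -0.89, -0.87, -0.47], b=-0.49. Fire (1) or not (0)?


z = (-3)·(-1.3) + (2)·(-0.89) + (0)·(-0.87) + (2)·(-0.47) - 0.49
  = 0.69
step(z) = 1 (z≥0)

1


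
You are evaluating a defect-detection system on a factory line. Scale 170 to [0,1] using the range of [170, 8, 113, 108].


min=8, max=170
(170-8)/(170-8) = 162/162 = 1.0

1.0


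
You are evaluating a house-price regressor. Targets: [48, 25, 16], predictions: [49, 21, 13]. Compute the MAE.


Absolute errors: |48-49|=1, |25-21|=4, |16-13|=3
Sum = 8
MAE = 8/3 = 8/3

8/3


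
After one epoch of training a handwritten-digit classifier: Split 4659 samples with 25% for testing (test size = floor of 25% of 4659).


Test = ⌊4659·25/100⌋ = 1164
Train = 4659 - 1164 = 3495

Train: 3495, Test: 1164


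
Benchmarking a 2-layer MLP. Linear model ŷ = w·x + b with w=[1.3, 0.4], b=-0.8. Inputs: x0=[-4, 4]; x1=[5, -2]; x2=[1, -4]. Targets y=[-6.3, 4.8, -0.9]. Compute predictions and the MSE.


ŷ0 = (1.3)·(-4) + (0.4)·(4) - 0.8 = -4.4
ŷ1 = (1.3)·(5) + (0.4)·(-2) - 0.8 = 4.9
ŷ2 = (1.3)·(1) + (0.4)·(-4) - 0.8 = -1.1
errors² = [3.61, 0.01, 0.04]
MSE = 3.6600/3 = 1.22

1.22


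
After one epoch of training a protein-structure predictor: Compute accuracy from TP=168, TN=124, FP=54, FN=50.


Accuracy = (TP+TN)/(TP+TN+FP+FN)
= (168+124)/(396)
= 292/396 = 73.74%

73.74%


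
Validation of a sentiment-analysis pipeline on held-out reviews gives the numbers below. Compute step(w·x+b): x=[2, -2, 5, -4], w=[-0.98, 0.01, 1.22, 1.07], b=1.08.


z = (2)·(-0.98) + (-2)·(0.01) + (5)·(1.22) + (-4)·(1.07) + 1.08
  = 0.92
step(z) = 1 (z≥0)

1


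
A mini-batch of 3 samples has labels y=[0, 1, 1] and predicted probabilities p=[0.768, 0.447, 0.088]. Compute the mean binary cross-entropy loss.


L[0] = -ln(1-0.768) = -ln(0.232) = 1.461
L[1] = -ln(0.447) = 0.8052
L[2] = -ln(0.088) = 2.4304
mean = (1.461 + 0.8052 + 2.4304)/3 = 1.5655

1.5655


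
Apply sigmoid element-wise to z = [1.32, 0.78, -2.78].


σ(1.32) = 1/(1+e^-1.32) = 0.7892
σ(0.78) = 1/(1+e^-0.78) = 0.6857
σ(-2.78) = 1/(1+e^2.78) = 0.0584
result = [0.7892, 0.6857, 0.0584]

[0.7892, 0.6857, 0.0584]


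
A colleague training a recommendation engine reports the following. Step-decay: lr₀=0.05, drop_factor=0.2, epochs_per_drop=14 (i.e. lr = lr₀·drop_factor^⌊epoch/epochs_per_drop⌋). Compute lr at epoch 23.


n_drops = ⌊23/14⌋ = 1
lr = 0.05·0.2^1 = 0.05·0.2 = 0.01

0.01


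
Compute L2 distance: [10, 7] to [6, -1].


d = √((10-6)² + (7+ 1)²)
  = √(16 + 64)
  = √80 = 8.9443

8.9443


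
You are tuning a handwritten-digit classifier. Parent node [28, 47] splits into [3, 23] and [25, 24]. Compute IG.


Parent = [28, 47], H_parent = 0.9532
H_left = 0.5159 (n=26), H_right = 0.9997 (n=49)
H_children = (26/75)·0.5159 + (49/75)·0.9997 = 0.832
IG = 0.9532 - 0.832 = 0.1212

0.1212


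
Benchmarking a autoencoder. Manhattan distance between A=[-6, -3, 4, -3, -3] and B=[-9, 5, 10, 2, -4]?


d = |-6+ 9| + |-3-5| + |4-10| + |-3-2| + |-3+ 4|
  = 3 + 8 + 6 + 5 + 1
  = 23

23


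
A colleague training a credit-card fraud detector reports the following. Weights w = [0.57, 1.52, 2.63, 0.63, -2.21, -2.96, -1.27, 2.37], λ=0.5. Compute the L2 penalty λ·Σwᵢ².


‖w‖₂² = (0.57)² + (1.52)² + (2.63)² + (0.63)² + (-2.21)² + (-2.96)² + (-1.27)² + (2.37)²
     = 0.3249 + 2.3104 + 6.9169 + 0.3969 + 4.8841 + 8.7616 + 1.6129 + 5.6169
     = 30.8246
λ·‖w‖₂² = 0.5·30.8246 = 15.4123

15.4123


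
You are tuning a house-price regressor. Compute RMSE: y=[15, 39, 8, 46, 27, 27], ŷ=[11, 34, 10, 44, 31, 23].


MSE = 81/6 = 13.5
RMSE = √(81/6) = 3.6742

3.6742


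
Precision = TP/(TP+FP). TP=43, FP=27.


Precision = TP/(TP+FP)
= 43/(43+27)
= 43/70 = 61.43%

61.43%


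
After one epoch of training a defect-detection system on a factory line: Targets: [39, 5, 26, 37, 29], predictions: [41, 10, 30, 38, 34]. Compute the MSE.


Squared errors: (39-41)²=4, (5-10)²=25, (26-30)²=16, (37-38)²=1, (29-34)²=25
Sum = 71
MSE = 71/5 = 71/5

71/5


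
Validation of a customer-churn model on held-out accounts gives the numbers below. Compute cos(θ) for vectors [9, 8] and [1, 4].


A·B = 9·1 + 8·4 = 41
‖A‖ = √145 = 12.0416, ‖B‖ = √17 = 4.1231
cos = 41/(√145·√17) = 41/√2465 = 0.8258

0.8258


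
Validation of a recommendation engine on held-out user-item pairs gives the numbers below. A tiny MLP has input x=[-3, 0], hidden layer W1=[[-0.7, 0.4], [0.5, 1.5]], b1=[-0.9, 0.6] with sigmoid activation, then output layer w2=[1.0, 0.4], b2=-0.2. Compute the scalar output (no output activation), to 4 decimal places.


z1[0] = (-0.7)·(-3) + (0.4)·(0) - 0.9 = 1.2
z1[1] = (0.5)·(-3) + (1.5)·(0) + 0.6 = -0.9
h = sigmoid(z1) = [0.7685, 0.2891]
output = (1.0)·(0.7685) + (0.4)·(0.2891) - 0.2 = 0.6841

0.6841


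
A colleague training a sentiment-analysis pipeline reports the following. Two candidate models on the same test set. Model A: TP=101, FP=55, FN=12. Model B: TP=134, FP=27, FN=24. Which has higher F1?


Model A: P=101/156=0.6474, R=101/113=0.8938, F1=2PR/(P+R)=2TP/(2TP+FP+FN)=202/269=0.7509
Model B: P=134/161=0.8323, R=134/158=0.8481, F1=2PR/(P+R)=2TP/(2TP+FP+FN)=268/319=0.8401
0.7509 < 0.8401 → Model B

Model B


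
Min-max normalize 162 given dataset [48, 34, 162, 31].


min=31, max=162
(162-31)/(162-31) = 131/131 = 1.0

1.0


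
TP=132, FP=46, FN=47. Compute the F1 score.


Precision = 132/178 = 0.7416
Recall = 132/179 = 0.7374
F1 = 2·P·R/(P+R) = 2·TP/(2·TP+FP+FN) = 264/(264+46+47) = 264/357 = 0.7395

0.7395


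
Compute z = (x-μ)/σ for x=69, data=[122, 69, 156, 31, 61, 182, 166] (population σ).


μ = 112.4286, σ = 54.5916
z = (69 - 112.4286)/54.5916 = -0.7955

-0.7955


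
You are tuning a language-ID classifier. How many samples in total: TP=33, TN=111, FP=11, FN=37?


Total = TP + TN + FP + FN
= 33 + 111 + 11 + 37
= 192
(Predicted positive: 44, predicted negative: 148)

192


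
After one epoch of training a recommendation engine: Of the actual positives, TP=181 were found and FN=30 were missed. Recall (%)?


Recall = TP/(TP+FN)
= 181/(181+30)
= 181/211 = 85.78%

85.78%


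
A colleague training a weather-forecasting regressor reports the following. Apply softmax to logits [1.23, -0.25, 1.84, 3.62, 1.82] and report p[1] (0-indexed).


Exponentials: e^1.23=3.4212, e^-0.25=0.7788, e^1.84=6.2965, e^3.62=37.3376, e^1.82=6.1719
Sum = 54.006
Softmax = [0.0633, 0.0144, 0.1166, 0.6914, 0.1143]
p[1] = 0.7788/54.006 = 0.0144

0.0144


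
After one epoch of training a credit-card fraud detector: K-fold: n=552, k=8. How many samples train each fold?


Fold size = 552/8 = 69
Training per fold = 552 - 69 = 483

483


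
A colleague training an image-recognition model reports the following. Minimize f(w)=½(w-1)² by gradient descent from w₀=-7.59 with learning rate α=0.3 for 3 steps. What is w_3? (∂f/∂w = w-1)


step 1: grad = -7.59-1 = -8.59; w = -7.59 - 0.3·(-8.59) = -5.013
step 2: grad = -5.013-1 = -6.013; w = -5.013 - 0.3·(-6.013) = -3.2091
step 3: grad = -3.2091-1 = -4.2091; w = -3.2091 - 0.3·(-4.2091) = -1.94637

-1.94637


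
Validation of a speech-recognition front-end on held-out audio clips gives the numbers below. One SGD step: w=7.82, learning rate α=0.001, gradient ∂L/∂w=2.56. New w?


w_new = w - α·∇
= 7.82 - 0.001·2.56
= 7.82 - 0.00256
= 7.81744

7.81744


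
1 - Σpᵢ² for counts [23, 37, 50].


Probabilities: [23/110, 37/110, 50/110] ≈ [0.2091, 0.3364, 0.4545]
Σpᵢ² = (529 + 1369 + 2500)/110² = 4398/12100
Gini = 1 - Σpᵢ² = 1 - 4398/12100 = 0.6365

0.6365


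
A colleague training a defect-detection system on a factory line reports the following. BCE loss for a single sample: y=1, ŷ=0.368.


BCE = -[y·ln(p) + (1-y)·ln(1-p)]
= -1·ln(0.368) - 0
= -ln(0.368) = 0.9997

0.9997


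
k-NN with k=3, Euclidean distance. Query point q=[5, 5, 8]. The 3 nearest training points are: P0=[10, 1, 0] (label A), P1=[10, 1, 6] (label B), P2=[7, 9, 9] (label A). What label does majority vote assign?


d(q,P0) = 10.247  (label A)
d(q,P1) = 6.7082  (label B)
d(q,P2) = 4.5826  (label A)
Votes: A=2, B=1
Majority → A

A


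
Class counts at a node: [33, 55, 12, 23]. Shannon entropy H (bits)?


Probabilities: [33/123, 55/123, 12/123, 23/123] ≈ [0.2683, 0.4472, 0.0976, 0.187]
H = -((33/123)·log₂(33/123) + (55/123)·log₂(55/123) + (12/123)·log₂(12/123) + (23/123)·log₂(23/123))
  = 1.8084 bits

1.8084 bits


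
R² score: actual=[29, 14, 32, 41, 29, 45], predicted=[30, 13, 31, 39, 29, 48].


ȳ = 31.6667
SS_res = Σ(y-ŷ)² = 16
SS_tot = Σ(y-ȳ)² = 591.33
R² = 1 - SS_res/SS_tot = 1 - 0.0271 = 0.9729

0.9729


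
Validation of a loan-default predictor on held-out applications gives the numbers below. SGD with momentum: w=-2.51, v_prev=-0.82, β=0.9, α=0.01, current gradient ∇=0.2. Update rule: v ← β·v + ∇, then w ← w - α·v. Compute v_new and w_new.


v_new = 0.9·-0.82 + 0.2 = -0.738 + 0.2 = -0.538
w_new = -2.51 - 0.01·-0.538 = -2.51 + 0.00538 = -2.50462

v_new=-0.538, w_new=-2.50462


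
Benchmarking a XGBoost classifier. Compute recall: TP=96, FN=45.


Recall = TP/(TP+FN)
= 96/(96+45)
= 96/141 = 68.09%

68.09%


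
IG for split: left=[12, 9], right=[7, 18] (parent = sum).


Parent = [19, 27], H_parent = 0.9781
H_left = 0.9852 (n=21), H_right = 0.8555 (n=25)
H_children = (21/46)·0.9852 + (25/46)·0.8555 = 0.9147
IG = 0.9781 - 0.9147 = 0.0634

0.0634


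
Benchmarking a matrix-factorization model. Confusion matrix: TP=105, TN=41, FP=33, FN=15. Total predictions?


Total = TP + TN + FP + FN
= 105 + 41 + 33 + 15
= 194
(Predicted positive: 138, predicted negative: 56)

194


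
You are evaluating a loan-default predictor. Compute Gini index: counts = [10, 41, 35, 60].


Probabilities: [10/146, 41/146, 35/146, 60/146] ≈ [0.0685, 0.2808, 0.2397, 0.411]
Σpᵢ² = (100 + 1681 + 1225 + 3600)/146² = 6606/21316
Gini = 1 - Σpᵢ² = 1 - 6606/21316 = 0.6901

0.6901


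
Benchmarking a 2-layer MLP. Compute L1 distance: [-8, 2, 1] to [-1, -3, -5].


d = |-8+ 1| + |2+ 3| + |1+ 5|
  = 7 + 5 + 6
  = 18

18


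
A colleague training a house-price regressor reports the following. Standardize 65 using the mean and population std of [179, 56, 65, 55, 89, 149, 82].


μ = 96.4286, σ = 45.0138
z = (65 - 96.4286)/45.0138 = -0.6982

-0.6982


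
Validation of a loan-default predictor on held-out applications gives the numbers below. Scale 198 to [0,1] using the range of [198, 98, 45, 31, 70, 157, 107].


min=31, max=198
(198-31)/(198-31) = 167/167 = 1.0

1.0


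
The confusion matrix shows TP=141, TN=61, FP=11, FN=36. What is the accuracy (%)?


Accuracy = (TP+TN)/(TP+TN+FP+FN)
= (141+61)/(249)
= 202/249 = 81.12%

81.12%


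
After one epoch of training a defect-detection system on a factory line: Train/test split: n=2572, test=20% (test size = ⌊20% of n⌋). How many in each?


Test = ⌊2572·20/100⌋ = 514
Train = 2572 - 514 = 2058

Train: 2058, Test: 514


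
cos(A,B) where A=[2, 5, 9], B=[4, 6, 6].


A·B = 2·4 + 5·6 + 9·6 = 92
‖A‖ = √110 = 10.4881, ‖B‖ = √88 = 9.3808
cos = 92/(√110·√88) = 92/√9680 = 0.9351

0.9351


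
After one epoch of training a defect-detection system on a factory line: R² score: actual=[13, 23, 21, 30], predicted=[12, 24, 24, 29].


ȳ = 21.75
SS_res = Σ(y-ŷ)² = 12
SS_tot = Σ(y-ȳ)² = 146.75
R² = 1 - SS_res/SS_tot = 1 - 0.0818 = 0.9182

0.9182


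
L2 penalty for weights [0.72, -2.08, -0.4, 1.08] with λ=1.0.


‖w‖₂² = (0.72)² + (-2.08)² + (-0.4)² + (1.08)²
     = 0.5184 + 4.3264 + 0.16 + 1.1664
     = 6.1712
λ·‖w‖₂² = 1.0·6.1712 = 6.1712

6.1712


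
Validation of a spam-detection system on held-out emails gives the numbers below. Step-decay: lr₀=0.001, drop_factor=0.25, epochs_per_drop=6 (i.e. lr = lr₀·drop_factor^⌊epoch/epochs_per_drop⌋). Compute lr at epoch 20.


n_drops = ⌊20/6⌋ = 3
lr = 0.001·0.25^3 = 0.001·0.015625 = 0.000015625

0.000015625


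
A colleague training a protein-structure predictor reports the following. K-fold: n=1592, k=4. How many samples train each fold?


Fold size = 1592/4 = 398
Training per fold = 1592 - 398 = 1194

1194


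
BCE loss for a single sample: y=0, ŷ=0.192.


BCE = -[y·ln(p) + (1-y)·ln(1-p)]
= -0 - 1·ln(1-0.192)
= -ln(0.808) = 0.2132

0.2132
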